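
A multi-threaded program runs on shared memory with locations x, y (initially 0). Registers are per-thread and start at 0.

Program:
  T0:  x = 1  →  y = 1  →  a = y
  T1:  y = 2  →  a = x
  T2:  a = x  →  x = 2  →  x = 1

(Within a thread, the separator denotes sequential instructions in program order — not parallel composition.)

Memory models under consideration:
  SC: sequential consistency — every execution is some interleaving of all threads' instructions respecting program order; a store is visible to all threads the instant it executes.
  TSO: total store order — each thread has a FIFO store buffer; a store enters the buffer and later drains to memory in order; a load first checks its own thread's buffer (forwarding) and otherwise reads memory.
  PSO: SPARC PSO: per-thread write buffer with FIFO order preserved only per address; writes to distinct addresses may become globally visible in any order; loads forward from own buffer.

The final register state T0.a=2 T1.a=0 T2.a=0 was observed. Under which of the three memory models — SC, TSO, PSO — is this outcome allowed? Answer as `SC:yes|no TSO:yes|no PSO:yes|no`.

SC:no TSO:yes PSO:yes

outcome vector order: (T0.a,T1.a,T2.a)
SC: 10 outcomes — {(1,0,0); (1,0,1); (1,1,0); (1,1,1); (1,2,0); (1,2,1); (2,1,0); (2,1,1); (2,2,0); (2,2,1)}
TSO: 12 outcomes — {(1,0,0); (1,0,1); (1,1,0); (1,1,1); (1,2,0); (1,2,1); (2,0,0); (2,0,1); (2,1,0); (2,1,1); (2,2,0); (2,2,1)}
PSO: 12 outcomes — {(1,0,0); (1,0,1); (1,1,0); (1,1,1); (1,2,0); (1,2,1); (2,0,0); (2,0,1); (2,1,0); (2,1,1); (2,2,0); (2,2,1)}
target (2,0,0) ∈ {TSO,PSO}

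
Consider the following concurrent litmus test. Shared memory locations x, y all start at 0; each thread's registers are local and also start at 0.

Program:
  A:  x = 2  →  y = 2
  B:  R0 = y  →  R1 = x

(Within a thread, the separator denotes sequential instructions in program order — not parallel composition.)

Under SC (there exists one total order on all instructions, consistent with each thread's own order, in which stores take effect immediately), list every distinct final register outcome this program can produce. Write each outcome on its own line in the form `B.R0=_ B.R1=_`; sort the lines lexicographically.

outcome vector order: (B.R0,B.R1)
|SC outcomes| = 3

B.R0=0 B.R1=0
B.R0=0 B.R1=2
B.R0=2 B.R1=2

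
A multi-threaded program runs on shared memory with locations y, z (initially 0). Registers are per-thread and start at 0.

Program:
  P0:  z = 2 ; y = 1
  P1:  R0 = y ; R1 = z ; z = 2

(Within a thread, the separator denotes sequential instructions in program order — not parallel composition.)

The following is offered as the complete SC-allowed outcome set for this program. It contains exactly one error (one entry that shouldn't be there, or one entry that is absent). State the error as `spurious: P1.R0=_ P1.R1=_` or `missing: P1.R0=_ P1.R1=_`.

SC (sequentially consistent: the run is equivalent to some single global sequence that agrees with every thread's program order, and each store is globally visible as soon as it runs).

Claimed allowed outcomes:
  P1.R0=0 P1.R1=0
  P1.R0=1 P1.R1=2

missing: P1.R0=0 P1.R1=2

outcome vector order: (P1.R0,P1.R1)
[SC] allowed = {<0 0>, <0 2>, <1 2>}
SC∖claimed = {<0 2>}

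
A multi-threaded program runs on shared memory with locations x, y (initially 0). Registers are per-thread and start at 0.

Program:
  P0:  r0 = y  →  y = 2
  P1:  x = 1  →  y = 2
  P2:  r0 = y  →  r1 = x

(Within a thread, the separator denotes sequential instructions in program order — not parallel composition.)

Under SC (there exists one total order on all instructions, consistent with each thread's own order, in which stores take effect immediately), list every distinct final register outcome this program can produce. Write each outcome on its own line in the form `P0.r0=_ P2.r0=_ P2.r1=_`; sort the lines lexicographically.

P0.r0=0 P2.r0=0 P2.r1=0
P0.r0=0 P2.r0=0 P2.r1=1
P0.r0=0 P2.r0=2 P2.r1=0
P0.r0=0 P2.r0=2 P2.r1=1
P0.r0=2 P2.r0=0 P2.r1=0
P0.r0=2 P2.r0=0 P2.r1=1
P0.r0=2 P2.r0=2 P2.r1=1

outcome vector order: (P0.r0,P2.r0,P2.r1)
|SC outcomes| = 7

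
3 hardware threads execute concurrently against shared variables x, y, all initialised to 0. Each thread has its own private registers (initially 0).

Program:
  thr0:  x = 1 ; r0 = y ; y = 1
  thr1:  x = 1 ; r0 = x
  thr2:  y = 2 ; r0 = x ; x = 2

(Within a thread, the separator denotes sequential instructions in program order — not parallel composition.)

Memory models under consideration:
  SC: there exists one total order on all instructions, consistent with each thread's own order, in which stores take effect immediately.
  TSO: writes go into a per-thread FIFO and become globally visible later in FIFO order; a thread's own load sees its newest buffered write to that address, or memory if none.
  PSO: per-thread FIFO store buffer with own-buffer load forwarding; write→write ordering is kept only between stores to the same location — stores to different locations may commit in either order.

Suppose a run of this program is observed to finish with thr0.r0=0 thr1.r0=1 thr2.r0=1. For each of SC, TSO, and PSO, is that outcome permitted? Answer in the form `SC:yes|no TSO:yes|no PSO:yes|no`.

SC:yes TSO:yes PSO:yes

outcome vector order: (thr0.r0,thr1.r0,thr2.r0)
SC: 6 outcomes — {<0 1 1>, <0 2 1>, <2 1 0>, <2 1 1>, <2 2 0>, <2 2 1>}
TSO: 8 outcomes — {<0 1 0>, <0 1 1>, <0 2 0>, <0 2 1>, <2 1 0>, <2 1 1>, <2 2 0>, <2 2 1>}
PSO: 8 outcomes — {<0 1 0>, <0 1 1>, <0 2 0>, <0 2 1>, <2 1 0>, <2 1 1>, <2 2 0>, <2 2 1>}
target <0 1 1> ∈ {SC,TSO,PSO}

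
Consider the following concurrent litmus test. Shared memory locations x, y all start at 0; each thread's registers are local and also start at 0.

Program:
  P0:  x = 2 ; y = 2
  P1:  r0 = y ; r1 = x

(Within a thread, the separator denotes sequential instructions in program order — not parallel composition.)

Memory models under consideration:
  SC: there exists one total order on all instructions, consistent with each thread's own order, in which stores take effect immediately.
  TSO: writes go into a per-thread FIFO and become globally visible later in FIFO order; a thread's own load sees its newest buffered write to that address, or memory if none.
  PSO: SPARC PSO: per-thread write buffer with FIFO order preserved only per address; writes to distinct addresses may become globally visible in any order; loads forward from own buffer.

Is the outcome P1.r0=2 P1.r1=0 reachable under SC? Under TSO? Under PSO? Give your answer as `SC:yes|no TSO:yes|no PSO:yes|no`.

SC:no TSO:no PSO:yes

outcome vector order: (P1.r0,P1.r1)
SC (3): 0/0; 0/2; 2/2
TSO (3): 0/0; 0/2; 2/2
PSO (4): 0/0; 0/2; 2/0; 2/2
target 2/0 ∈ {PSO}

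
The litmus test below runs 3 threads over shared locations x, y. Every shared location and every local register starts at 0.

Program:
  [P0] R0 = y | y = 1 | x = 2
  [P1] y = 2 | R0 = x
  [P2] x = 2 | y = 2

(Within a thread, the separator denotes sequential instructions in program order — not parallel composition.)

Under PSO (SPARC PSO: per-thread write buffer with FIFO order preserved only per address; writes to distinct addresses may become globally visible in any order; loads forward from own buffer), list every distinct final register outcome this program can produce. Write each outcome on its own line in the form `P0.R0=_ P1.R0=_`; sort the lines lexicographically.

P0.R0=0 P1.R0=0
P0.R0=0 P1.R0=2
P0.R0=2 P1.R0=0
P0.R0=2 P1.R0=2

outcome vector order: (P0.R0,P1.R0)
|PSO outcomes| = 4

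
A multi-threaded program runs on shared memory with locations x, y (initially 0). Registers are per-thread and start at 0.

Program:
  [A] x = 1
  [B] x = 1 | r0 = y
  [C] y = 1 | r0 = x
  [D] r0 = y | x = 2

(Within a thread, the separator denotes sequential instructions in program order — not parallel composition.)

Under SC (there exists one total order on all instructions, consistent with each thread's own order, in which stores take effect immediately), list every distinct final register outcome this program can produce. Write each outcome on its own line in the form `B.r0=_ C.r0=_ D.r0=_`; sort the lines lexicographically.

outcome vector order: (B.r0,C.r0,D.r0)
|SC outcomes| = 10

B.r0=0 C.r0=1 D.r0=0
B.r0=0 C.r0=1 D.r0=1
B.r0=0 C.r0=2 D.r0=0
B.r0=0 C.r0=2 D.r0=1
B.r0=1 C.r0=0 D.r0=0
B.r0=1 C.r0=0 D.r0=1
B.r0=1 C.r0=1 D.r0=0
B.r0=1 C.r0=1 D.r0=1
B.r0=1 C.r0=2 D.r0=0
B.r0=1 C.r0=2 D.r0=1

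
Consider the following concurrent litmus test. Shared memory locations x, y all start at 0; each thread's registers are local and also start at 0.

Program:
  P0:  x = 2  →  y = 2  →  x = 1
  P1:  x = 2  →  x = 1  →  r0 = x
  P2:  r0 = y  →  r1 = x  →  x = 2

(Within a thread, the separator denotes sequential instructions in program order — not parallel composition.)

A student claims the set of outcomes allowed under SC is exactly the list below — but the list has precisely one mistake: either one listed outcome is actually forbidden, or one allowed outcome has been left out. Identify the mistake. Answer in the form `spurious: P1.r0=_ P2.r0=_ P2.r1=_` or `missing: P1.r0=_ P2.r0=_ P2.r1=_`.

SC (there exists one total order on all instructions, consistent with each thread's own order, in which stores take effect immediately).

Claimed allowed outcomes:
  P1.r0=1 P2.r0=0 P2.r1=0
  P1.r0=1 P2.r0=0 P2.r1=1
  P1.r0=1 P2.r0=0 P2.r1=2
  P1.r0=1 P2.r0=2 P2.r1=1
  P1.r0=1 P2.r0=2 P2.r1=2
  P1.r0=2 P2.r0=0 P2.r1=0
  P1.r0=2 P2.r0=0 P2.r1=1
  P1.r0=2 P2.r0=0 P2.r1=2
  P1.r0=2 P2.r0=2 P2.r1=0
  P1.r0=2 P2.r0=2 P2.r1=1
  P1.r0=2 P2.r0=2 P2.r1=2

outcome vector order: (P1.r0,P2.r0,P2.r1)
[SC] allowed = {1/0/0, 1/0/1, 1/0/2, 1/2/1, 1/2/2, 2/0/0, 2/0/1, 2/0/2, 2/2/1, 2/2/2}
claimed∖SC = {2/2/0}

spurious: P1.r0=2 P2.r0=2 P2.r1=0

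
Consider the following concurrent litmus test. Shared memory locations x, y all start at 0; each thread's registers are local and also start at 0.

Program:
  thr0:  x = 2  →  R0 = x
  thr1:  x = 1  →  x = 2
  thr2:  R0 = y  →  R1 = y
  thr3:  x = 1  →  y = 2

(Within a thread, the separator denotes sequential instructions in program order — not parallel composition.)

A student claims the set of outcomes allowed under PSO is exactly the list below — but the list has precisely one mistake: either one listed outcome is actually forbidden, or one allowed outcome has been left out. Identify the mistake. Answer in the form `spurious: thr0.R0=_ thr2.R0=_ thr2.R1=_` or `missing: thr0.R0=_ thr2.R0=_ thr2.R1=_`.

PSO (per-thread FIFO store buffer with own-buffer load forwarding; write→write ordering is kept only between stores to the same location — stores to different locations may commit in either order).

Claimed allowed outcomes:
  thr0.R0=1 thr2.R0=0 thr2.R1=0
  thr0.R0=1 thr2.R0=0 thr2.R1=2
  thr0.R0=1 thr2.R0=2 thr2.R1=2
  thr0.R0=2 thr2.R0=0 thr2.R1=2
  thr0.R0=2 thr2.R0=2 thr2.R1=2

missing: thr0.R0=2 thr2.R0=0 thr2.R1=0

outcome vector order: (thr0.R0,thr2.R0,thr2.R1)
under PSO → <1 0 0> <1 0 2> <1 2 2> <2 0 0> <2 0 2> <2 2 2>
PSO∖claimed = {<2 0 0>}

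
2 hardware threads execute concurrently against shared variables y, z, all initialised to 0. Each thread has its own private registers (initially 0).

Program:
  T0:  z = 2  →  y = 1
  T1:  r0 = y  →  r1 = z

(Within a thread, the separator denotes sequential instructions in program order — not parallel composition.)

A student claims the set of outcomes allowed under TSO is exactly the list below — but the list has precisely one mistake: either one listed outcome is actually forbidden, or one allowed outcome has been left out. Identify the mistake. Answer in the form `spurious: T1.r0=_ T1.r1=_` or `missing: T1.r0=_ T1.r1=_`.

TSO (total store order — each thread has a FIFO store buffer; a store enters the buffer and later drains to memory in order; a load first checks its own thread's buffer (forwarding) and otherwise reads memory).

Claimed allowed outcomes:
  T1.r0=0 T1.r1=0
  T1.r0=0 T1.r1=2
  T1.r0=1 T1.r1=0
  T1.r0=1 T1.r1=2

outcome vector order: (T1.r0,T1.r1)
under TSO → (0,0); (0,2); (1,2)
claimed∖TSO = {(1,0)}

spurious: T1.r0=1 T1.r1=0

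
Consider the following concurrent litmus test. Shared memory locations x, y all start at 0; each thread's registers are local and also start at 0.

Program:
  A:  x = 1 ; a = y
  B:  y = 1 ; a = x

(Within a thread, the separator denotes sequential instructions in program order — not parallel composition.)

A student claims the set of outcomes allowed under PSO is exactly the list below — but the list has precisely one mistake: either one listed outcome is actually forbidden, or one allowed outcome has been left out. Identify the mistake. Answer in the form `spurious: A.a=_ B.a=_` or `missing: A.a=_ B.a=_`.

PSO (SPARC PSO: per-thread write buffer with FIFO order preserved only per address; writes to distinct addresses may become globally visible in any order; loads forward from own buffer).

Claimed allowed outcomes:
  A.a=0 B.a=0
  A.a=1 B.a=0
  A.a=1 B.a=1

missing: A.a=0 B.a=1

outcome vector order: (A.a,B.a)
[PSO] allowed = {0/0 0/1 1/0 1/1}
PSO∖claimed = {0/1}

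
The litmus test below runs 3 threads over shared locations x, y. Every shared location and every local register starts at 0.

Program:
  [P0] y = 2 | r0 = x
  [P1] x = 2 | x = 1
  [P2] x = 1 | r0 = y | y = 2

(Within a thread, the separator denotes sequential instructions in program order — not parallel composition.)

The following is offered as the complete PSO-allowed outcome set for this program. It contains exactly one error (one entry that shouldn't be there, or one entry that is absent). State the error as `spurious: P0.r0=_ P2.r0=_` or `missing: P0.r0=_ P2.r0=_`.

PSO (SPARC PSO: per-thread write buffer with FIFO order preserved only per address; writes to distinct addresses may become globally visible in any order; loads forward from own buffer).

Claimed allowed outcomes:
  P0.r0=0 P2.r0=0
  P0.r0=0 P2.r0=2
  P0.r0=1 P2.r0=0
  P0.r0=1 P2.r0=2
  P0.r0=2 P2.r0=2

missing: P0.r0=2 P2.r0=0

outcome vector order: (P0.r0,P2.r0)
[PSO] allowed = {(0,0), (0,2), (1,0), (1,2), (2,0), (2,2)}
PSO∖claimed = {(2,0)}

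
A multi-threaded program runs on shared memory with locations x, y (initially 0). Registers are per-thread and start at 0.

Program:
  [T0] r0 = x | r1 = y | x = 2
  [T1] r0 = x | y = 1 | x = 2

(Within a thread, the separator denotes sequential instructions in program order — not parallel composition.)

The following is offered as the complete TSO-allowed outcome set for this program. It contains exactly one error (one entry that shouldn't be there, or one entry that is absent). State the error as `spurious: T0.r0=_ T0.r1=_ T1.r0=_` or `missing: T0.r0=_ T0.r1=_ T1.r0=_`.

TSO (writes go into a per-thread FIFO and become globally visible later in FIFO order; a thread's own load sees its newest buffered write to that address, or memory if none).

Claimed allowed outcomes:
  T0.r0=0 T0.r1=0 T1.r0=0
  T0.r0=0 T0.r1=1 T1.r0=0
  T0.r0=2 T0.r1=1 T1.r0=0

outcome vector order: (T0.r0,T0.r1,T1.r0)
under TSO → <0 0 0>, <0 0 2>, <0 1 0>, <2 1 0>
TSO∖claimed = {<0 0 2>}

missing: T0.r0=0 T0.r1=0 T1.r0=2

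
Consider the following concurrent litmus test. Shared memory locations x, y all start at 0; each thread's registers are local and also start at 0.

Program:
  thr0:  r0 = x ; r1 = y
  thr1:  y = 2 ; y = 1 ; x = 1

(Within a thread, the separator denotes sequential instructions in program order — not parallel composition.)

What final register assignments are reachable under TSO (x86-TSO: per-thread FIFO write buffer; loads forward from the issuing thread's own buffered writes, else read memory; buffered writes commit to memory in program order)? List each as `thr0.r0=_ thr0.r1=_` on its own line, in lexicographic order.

outcome vector order: (thr0.r0,thr0.r1)
|TSO outcomes| = 4

thr0.r0=0 thr0.r1=0
thr0.r0=0 thr0.r1=1
thr0.r0=0 thr0.r1=2
thr0.r0=1 thr0.r1=1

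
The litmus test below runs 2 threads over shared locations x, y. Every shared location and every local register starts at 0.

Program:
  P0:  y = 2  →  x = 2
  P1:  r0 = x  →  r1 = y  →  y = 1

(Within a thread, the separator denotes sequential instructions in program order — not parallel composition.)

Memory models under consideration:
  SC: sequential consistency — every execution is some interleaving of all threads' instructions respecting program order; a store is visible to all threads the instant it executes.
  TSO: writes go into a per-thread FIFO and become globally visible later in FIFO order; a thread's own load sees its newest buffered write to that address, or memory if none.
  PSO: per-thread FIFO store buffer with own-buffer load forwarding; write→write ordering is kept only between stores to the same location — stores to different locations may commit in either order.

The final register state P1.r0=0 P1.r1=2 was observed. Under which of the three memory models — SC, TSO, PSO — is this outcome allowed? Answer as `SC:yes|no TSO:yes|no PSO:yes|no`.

outcome vector order: (P1.r0,P1.r1)
SC (3): 0/0 0/2 2/2
TSO (3): 0/0 0/2 2/2
PSO (4): 0/0 0/2 2/0 2/2
target 0/2 ∈ {SC,TSO,PSO}

SC:yes TSO:yes PSO:yes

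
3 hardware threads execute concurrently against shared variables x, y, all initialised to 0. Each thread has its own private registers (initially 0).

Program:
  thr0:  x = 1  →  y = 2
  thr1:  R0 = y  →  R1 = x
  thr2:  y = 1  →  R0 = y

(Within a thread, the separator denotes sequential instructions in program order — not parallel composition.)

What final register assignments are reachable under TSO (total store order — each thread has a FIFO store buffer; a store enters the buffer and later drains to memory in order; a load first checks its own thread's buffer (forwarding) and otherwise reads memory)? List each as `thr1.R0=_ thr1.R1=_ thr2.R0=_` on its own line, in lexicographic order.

thr1.R0=0 thr1.R1=0 thr2.R0=1
thr1.R0=0 thr1.R1=0 thr2.R0=2
thr1.R0=0 thr1.R1=1 thr2.R0=1
thr1.R0=0 thr1.R1=1 thr2.R0=2
thr1.R0=1 thr1.R1=0 thr2.R0=1
thr1.R0=1 thr1.R1=0 thr2.R0=2
thr1.R0=1 thr1.R1=1 thr2.R0=1
thr1.R0=1 thr1.R1=1 thr2.R0=2
thr1.R0=2 thr1.R1=1 thr2.R0=1
thr1.R0=2 thr1.R1=1 thr2.R0=2

outcome vector order: (thr1.R0,thr1.R1,thr2.R0)
|TSO outcomes| = 10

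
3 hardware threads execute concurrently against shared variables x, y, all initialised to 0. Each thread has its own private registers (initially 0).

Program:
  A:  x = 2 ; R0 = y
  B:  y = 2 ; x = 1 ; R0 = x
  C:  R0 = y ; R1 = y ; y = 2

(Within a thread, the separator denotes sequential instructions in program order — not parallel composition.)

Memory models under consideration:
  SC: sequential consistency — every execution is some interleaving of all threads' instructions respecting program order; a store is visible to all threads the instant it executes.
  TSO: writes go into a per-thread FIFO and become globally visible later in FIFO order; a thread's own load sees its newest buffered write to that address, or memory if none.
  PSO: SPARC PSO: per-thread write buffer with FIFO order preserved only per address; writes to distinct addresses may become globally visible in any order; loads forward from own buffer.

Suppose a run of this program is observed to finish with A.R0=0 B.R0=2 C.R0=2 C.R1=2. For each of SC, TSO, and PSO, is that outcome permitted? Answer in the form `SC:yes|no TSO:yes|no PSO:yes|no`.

outcome vector order: (A.R0,B.R0,C.R0,C.R1)
under SC → <0 1 0 0> <0 1 0 2> <0 1 2 2> <2 1 0 0> <2 1 0 2> <2 1 2 2> <2 2 0 0> <2 2 0 2> <2 2 2 2>
under TSO → <0 1 0 0> <0 1 0 2> <0 1 2 2> <0 2 0 0> <0 2 0 2> <0 2 2 2> <2 1 0 0> <2 1 0 2> <2 1 2 2> <2 2 0 0> <2 2 0 2> <2 2 2 2>
under PSO → <0 1 0 0> <0 1 0 2> <0 1 2 2> <0 2 0 0> <0 2 0 2> <0 2 2 2> <2 1 0 0> <2 1 0 2> <2 1 2 2> <2 2 0 0> <2 2 0 2> <2 2 2 2>
target <0 2 2 2> ∈ {TSO,PSO}

SC:no TSO:yes PSO:yes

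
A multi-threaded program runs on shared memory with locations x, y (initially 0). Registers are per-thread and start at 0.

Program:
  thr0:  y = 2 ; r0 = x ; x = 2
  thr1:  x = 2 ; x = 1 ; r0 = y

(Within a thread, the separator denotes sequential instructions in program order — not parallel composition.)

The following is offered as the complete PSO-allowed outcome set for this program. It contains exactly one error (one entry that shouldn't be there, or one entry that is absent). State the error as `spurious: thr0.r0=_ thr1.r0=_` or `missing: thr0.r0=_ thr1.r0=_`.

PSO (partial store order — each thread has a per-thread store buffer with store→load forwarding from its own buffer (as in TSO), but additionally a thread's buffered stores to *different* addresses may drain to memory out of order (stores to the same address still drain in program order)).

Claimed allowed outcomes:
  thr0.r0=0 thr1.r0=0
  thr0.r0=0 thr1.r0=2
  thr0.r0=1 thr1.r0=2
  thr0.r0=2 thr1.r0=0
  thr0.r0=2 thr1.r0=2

missing: thr0.r0=1 thr1.r0=0

outcome vector order: (thr0.r0,thr1.r0)
under PSO → 00, 02, 10, 12, 20, 22
PSO∖claimed = {10}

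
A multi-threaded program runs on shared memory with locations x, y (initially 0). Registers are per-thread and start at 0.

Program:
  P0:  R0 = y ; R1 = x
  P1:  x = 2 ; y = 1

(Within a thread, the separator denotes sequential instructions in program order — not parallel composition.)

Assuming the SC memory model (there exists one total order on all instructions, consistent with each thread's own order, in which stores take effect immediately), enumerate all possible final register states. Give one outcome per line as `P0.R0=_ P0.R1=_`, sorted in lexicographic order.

outcome vector order: (P0.R0,P0.R1)
|SC outcomes| = 3

P0.R0=0 P0.R1=0
P0.R0=0 P0.R1=2
P0.R0=1 P0.R1=2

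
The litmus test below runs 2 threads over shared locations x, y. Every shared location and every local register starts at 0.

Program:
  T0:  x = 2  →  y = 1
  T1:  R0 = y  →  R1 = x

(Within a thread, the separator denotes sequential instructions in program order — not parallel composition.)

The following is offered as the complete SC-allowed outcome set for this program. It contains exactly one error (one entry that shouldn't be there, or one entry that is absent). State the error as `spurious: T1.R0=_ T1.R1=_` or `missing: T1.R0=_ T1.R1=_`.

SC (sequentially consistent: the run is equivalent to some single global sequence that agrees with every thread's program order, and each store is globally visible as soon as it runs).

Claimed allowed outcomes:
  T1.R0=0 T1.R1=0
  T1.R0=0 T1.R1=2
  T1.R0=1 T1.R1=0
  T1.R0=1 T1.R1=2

spurious: T1.R0=1 T1.R1=0

outcome vector order: (T1.R0,T1.R1)
[SC] allowed = {00; 02; 12}
claimed∖SC = {10}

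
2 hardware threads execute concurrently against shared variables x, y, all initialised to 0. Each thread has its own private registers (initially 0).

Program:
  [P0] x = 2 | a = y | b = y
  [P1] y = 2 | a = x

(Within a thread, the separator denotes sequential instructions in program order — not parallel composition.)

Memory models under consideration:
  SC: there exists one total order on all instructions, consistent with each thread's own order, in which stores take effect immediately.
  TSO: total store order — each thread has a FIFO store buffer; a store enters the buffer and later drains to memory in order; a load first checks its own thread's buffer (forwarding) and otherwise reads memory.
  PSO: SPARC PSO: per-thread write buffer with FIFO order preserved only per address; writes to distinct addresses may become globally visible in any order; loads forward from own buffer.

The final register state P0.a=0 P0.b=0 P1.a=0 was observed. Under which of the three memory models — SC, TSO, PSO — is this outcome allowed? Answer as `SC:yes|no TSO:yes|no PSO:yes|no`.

SC:no TSO:yes PSO:yes

outcome vector order: (P0.a,P0.b,P1.a)
[SC] allowed = {<0 0 2>, <0 2 2>, <2 2 0>, <2 2 2>}
[TSO] allowed = {<0 0 0>, <0 0 2>, <0 2 0>, <0 2 2>, <2 2 0>, <2 2 2>}
[PSO] allowed = {<0 0 0>, <0 0 2>, <0 2 0>, <0 2 2>, <2 2 0>, <2 2 2>}
target <0 0 0> ∈ {TSO,PSO}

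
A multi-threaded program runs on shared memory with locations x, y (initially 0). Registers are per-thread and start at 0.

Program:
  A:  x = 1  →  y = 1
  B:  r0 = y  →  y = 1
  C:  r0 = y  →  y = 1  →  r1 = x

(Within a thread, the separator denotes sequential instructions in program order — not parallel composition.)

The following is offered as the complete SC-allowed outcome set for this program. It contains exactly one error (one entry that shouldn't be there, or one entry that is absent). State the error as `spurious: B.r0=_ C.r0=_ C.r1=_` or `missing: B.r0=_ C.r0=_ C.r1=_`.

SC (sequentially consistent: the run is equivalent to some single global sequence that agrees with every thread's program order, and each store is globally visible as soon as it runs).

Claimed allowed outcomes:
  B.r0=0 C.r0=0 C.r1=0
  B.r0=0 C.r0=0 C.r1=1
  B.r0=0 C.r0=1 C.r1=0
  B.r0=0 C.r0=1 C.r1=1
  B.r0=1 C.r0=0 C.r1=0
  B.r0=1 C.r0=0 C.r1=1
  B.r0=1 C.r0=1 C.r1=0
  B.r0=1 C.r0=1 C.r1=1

outcome vector order: (B.r0,C.r0,C.r1)
SC: 7 outcomes — {0/0/0; 0/0/1; 0/1/0; 0/1/1; 1/0/0; 1/0/1; 1/1/1}
claimed∖SC = {1/1/0}

spurious: B.r0=1 C.r0=1 C.r1=0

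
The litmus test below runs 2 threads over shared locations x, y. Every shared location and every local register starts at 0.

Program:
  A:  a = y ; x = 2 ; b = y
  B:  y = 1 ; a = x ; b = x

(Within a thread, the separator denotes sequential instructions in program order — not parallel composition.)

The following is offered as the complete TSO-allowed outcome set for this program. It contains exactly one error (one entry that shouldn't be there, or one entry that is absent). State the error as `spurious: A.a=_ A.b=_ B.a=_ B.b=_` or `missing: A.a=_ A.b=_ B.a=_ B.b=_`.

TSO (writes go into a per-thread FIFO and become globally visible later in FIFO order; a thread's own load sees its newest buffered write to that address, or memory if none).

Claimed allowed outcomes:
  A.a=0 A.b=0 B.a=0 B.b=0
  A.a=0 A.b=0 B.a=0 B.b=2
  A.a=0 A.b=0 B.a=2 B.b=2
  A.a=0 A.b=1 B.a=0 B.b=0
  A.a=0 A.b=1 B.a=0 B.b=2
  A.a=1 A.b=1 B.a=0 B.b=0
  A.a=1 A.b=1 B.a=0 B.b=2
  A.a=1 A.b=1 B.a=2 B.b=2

missing: A.a=0 A.b=1 B.a=2 B.b=2

outcome vector order: (A.a,A.b,B.a,B.b)
TSO: 9 outcomes — {(0,0,0,0), (0,0,0,2), (0,0,2,2), (0,1,0,0), (0,1,0,2), (0,1,2,2), (1,1,0,0), (1,1,0,2), (1,1,2,2)}
TSO∖claimed = {(0,1,2,2)}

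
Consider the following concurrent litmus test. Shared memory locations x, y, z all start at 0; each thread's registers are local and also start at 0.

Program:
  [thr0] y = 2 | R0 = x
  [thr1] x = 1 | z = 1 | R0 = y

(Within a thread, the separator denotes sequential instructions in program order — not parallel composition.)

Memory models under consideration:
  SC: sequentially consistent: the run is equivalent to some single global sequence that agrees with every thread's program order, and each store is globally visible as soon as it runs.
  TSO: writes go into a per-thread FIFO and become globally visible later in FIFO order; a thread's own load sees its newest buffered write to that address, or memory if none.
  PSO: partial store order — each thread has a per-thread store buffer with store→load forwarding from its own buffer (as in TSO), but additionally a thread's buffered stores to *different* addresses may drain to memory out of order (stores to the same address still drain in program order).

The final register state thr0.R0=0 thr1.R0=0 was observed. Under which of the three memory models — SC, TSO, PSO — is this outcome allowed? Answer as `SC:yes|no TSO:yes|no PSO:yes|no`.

SC:no TSO:yes PSO:yes

outcome vector order: (thr0.R0,thr1.R0)
[SC] allowed = {<0 2>; <1 0>; <1 2>}
[TSO] allowed = {<0 0>; <0 2>; <1 0>; <1 2>}
[PSO] allowed = {<0 0>; <0 2>; <1 0>; <1 2>}
target <0 0> ∈ {TSO,PSO}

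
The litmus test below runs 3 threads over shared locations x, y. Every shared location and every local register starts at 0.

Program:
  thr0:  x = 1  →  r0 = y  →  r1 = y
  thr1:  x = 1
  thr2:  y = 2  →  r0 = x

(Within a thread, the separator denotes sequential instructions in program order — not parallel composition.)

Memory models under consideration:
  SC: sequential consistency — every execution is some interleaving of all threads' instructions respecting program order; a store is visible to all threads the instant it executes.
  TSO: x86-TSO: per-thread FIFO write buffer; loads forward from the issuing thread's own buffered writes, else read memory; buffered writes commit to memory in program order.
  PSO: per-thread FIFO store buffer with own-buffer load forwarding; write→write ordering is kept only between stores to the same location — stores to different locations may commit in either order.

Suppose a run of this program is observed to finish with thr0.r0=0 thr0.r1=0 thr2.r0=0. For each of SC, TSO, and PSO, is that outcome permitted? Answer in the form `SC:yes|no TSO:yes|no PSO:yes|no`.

outcome vector order: (thr0.r0,thr0.r1,thr2.r0)
SC (4): 001, 021, 220, 221
TSO (6): 000, 001, 020, 021, 220, 221
PSO (6): 000, 001, 020, 021, 220, 221
target 000 ∈ {TSO,PSO}

SC:no TSO:yes PSO:yes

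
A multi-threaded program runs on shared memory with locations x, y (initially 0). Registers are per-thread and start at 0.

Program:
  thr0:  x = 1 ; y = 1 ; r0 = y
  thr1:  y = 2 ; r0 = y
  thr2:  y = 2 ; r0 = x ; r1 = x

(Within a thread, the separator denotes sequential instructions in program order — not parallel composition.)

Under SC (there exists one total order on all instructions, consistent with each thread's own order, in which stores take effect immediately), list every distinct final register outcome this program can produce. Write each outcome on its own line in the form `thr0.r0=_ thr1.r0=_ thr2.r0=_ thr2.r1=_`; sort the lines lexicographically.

thr0.r0=1 thr1.r0=1 thr2.r0=0 thr2.r1=0
thr0.r0=1 thr1.r0=1 thr2.r0=0 thr2.r1=1
thr0.r0=1 thr1.r0=1 thr2.r0=1 thr2.r1=1
thr0.r0=1 thr1.r0=2 thr2.r0=0 thr2.r1=0
thr0.r0=1 thr1.r0=2 thr2.r0=0 thr2.r1=1
thr0.r0=1 thr1.r0=2 thr2.r0=1 thr2.r1=1
thr0.r0=2 thr1.r0=1 thr2.r0=1 thr2.r1=1
thr0.r0=2 thr1.r0=2 thr2.r0=0 thr2.r1=0
thr0.r0=2 thr1.r0=2 thr2.r0=0 thr2.r1=1
thr0.r0=2 thr1.r0=2 thr2.r0=1 thr2.r1=1

outcome vector order: (thr0.r0,thr1.r0,thr2.r0,thr2.r1)
|SC outcomes| = 10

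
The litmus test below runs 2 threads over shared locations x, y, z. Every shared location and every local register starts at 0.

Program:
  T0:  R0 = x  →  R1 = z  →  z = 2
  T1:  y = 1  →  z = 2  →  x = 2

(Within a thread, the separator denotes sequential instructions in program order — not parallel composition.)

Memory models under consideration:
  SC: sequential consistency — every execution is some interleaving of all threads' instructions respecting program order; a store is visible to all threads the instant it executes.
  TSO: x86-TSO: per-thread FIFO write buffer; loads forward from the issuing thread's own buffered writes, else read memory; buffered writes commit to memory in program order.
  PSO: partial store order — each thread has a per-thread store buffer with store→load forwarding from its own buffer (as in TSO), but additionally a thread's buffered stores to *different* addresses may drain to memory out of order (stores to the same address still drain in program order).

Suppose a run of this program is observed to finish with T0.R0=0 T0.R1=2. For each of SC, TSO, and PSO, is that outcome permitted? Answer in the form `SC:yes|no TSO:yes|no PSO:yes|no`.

outcome vector order: (T0.R0,T0.R1)
[SC] allowed = {<0 0> <0 2> <2 2>}
[TSO] allowed = {<0 0> <0 2> <2 2>}
[PSO] allowed = {<0 0> <0 2> <2 0> <2 2>}
target <0 2> ∈ {SC,TSO,PSO}

SC:yes TSO:yes PSO:yes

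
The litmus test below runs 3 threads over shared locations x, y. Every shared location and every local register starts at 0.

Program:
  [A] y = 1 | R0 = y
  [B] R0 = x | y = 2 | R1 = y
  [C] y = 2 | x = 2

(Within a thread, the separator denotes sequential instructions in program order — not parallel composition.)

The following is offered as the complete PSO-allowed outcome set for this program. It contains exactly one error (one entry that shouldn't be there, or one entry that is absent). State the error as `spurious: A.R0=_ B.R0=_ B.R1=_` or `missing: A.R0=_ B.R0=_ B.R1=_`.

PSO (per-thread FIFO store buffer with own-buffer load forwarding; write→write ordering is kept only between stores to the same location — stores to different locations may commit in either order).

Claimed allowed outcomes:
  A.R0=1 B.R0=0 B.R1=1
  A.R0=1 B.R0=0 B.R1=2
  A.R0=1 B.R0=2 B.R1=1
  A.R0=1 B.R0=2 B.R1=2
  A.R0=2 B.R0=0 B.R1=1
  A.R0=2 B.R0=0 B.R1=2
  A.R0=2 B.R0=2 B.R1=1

missing: A.R0=2 B.R0=2 B.R1=2

outcome vector order: (A.R0,B.R0,B.R1)
PSO (8): <1 0 1> <1 0 2> <1 2 1> <1 2 2> <2 0 1> <2 0 2> <2 2 1> <2 2 2>
PSO∖claimed = {<2 2 2>}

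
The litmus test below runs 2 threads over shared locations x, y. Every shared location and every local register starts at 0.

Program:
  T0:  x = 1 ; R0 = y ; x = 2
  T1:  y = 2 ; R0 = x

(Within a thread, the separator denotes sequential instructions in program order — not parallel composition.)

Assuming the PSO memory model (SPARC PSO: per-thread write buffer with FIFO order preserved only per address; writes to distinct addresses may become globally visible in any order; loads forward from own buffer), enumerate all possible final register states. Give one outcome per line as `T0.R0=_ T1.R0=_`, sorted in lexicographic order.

T0.R0=0 T1.R0=0
T0.R0=0 T1.R0=1
T0.R0=0 T1.R0=2
T0.R0=2 T1.R0=0
T0.R0=2 T1.R0=1
T0.R0=2 T1.R0=2

outcome vector order: (T0.R0,T1.R0)
|PSO outcomes| = 6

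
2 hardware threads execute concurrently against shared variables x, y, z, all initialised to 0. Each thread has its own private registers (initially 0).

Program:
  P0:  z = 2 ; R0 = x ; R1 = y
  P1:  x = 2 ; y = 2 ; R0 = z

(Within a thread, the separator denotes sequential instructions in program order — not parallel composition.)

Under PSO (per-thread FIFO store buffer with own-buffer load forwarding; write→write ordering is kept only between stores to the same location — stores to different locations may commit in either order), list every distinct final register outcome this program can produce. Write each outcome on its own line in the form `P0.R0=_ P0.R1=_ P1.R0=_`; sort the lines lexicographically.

outcome vector order: (P0.R0,P0.R1,P1.R0)
|PSO outcomes| = 8

P0.R0=0 P0.R1=0 P1.R0=0
P0.R0=0 P0.R1=0 P1.R0=2
P0.R0=0 P0.R1=2 P1.R0=0
P0.R0=0 P0.R1=2 P1.R0=2
P0.R0=2 P0.R1=0 P1.R0=0
P0.R0=2 P0.R1=0 P1.R0=2
P0.R0=2 P0.R1=2 P1.R0=0
P0.R0=2 P0.R1=2 P1.R0=2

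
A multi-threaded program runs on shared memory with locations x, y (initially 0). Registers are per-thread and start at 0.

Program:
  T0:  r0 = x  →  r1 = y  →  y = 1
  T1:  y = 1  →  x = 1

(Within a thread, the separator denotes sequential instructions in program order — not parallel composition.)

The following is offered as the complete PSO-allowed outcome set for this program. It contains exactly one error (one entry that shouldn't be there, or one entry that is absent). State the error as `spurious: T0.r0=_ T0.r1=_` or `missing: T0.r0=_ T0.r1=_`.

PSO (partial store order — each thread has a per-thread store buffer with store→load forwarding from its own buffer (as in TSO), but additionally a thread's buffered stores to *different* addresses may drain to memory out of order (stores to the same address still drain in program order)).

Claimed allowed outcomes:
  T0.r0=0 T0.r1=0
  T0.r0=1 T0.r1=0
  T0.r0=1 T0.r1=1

outcome vector order: (T0.r0,T0.r1)
[PSO] allowed = {(0,0); (0,1); (1,0); (1,1)}
PSO∖claimed = {(0,1)}

missing: T0.r0=0 T0.r1=1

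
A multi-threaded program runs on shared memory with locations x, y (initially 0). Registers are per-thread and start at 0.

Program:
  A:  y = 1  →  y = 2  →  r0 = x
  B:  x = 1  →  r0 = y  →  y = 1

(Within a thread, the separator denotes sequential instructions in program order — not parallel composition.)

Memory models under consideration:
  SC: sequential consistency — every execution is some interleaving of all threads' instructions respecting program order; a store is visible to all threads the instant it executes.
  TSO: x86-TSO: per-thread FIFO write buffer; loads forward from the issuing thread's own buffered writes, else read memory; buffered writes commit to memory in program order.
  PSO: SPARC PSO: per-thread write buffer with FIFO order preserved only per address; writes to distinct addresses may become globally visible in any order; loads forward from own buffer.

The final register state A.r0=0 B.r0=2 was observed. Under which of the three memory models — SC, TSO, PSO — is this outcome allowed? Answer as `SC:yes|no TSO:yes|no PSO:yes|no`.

SC:yes TSO:yes PSO:yes

outcome vector order: (A.r0,B.r0)
under SC → 02; 10; 11; 12
under TSO → 00; 01; 02; 10; 11; 12
under PSO → 00; 01; 02; 10; 11; 12
target 02 ∈ {SC,TSO,PSO}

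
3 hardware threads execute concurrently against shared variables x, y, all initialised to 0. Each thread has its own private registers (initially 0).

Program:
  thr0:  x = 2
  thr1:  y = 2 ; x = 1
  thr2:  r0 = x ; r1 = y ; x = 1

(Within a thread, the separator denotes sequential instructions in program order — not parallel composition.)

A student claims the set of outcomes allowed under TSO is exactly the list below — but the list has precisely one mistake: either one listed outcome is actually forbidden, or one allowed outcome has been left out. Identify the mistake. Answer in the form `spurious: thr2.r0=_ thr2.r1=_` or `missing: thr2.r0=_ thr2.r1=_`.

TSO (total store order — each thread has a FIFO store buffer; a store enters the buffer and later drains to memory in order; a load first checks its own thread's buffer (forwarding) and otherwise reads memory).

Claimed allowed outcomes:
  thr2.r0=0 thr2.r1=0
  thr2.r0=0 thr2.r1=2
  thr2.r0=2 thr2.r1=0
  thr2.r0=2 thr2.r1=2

outcome vector order: (thr2.r0,thr2.r1)
under TSO → 00, 02, 12, 20, 22
TSO∖claimed = {12}

missing: thr2.r0=1 thr2.r1=2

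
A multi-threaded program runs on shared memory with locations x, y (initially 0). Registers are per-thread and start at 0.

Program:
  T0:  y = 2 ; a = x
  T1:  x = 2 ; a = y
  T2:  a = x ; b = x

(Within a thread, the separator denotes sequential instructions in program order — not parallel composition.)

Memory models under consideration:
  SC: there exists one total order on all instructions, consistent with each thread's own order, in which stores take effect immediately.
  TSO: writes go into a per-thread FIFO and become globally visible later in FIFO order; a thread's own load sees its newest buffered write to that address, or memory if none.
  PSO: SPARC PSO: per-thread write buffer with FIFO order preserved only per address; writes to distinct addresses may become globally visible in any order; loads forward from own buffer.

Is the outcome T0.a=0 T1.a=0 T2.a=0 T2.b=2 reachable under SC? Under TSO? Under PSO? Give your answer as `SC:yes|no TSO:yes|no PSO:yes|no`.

SC:no TSO:yes PSO:yes

outcome vector order: (T0.a,T1.a,T2.a,T2.b)
SC (9): 0/2/0/0, 0/2/0/2, 0/2/2/2, 2/0/0/0, 2/0/0/2, 2/0/2/2, 2/2/0/0, 2/2/0/2, 2/2/2/2
TSO (12): 0/0/0/0, 0/0/0/2, 0/0/2/2, 0/2/0/0, 0/2/0/2, 0/2/2/2, 2/0/0/0, 2/0/0/2, 2/0/2/2, 2/2/0/0, 2/2/0/2, 2/2/2/2
PSO (12): 0/0/0/0, 0/0/0/2, 0/0/2/2, 0/2/0/0, 0/2/0/2, 0/2/2/2, 2/0/0/0, 2/0/0/2, 2/0/2/2, 2/2/0/0, 2/2/0/2, 2/2/2/2
target 0/0/0/2 ∈ {TSO,PSO}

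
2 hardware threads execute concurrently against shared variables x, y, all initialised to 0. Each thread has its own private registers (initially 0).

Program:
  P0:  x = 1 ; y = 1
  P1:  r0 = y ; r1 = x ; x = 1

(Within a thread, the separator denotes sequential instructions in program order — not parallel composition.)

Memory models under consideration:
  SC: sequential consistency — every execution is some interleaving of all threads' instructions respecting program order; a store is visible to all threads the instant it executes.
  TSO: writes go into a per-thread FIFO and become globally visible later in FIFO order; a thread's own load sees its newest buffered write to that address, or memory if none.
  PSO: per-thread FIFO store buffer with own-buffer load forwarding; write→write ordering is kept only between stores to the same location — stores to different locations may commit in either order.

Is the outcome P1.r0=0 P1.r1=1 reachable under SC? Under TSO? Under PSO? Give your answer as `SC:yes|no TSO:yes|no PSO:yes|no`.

SC:yes TSO:yes PSO:yes

outcome vector order: (P1.r0,P1.r1)
[SC] allowed = {(0,0); (0,1); (1,1)}
[TSO] allowed = {(0,0); (0,1); (1,1)}
[PSO] allowed = {(0,0); (0,1); (1,0); (1,1)}
target (0,1) ∈ {SC,TSO,PSO}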